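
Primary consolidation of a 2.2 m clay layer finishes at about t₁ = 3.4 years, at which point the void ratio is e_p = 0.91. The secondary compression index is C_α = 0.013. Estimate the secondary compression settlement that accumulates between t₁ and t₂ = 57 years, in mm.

Secondary compression: S_s = C_α·H/(1+e_p)·log₁₀(t₂/t₁)
S_s = 0.013×2.2/(1+0.91)×log₁₀(57/3.4)
    = 0.01497 × 1.224 = 0.01833 m

S_s ≈ 18.3 mm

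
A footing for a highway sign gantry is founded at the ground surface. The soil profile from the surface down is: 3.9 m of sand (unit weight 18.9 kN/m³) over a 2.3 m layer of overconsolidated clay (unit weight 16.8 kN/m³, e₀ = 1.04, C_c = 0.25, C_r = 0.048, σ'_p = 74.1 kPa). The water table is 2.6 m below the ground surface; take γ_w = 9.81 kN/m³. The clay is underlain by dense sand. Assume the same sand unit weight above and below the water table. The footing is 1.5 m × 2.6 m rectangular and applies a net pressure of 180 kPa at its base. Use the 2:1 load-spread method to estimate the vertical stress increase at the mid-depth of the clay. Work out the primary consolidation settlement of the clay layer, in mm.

S_c ≈ 15.6 mm

Mid-depth of clay below the ground surface: z = 3.9 + 2.3/2 = 5.05 m.
Total vertical stress at mid-clay: σ_v = 18.9×3.9 + 16.8×1.15 = 93.03 kPa.
Pore pressure: u = 9.81×(5.05 − 2.6) = 24.035 kPa.
Initial effective stress: σ'_0 = σ_v − u = 93.03 − 24.035 = 68.995 kPa.
Stress increase at mid-clay by the 2:1 spreading method:
Δσ = qBL/((B+z)(L+z)) = 180×1.5×2.6/((1.5+5.05)(2.6+5.05)) = 14.01 kPa
Final effective stress: σ'_f = 68.995 + 14.01 = 83.005 kPa.
σ'_f = 83.005 > σ'_p = 74.1 kPa, so the stress path crosses the preconsolidation pressure — recompression up to σ'_p, then virgin compression beyond:
S_c = H/(1+e₀)·[C_r·log₁₀(σ'_p/σ'_0) + C_c·log₁₀(σ'_f/σ'_p)]
    = 2.3/2.04 × [0.048×log₁₀(74.1/68.995) + 0.25×log₁₀(83.005/74.1)]
    = 1.1275 × [0.001488 + 0.012322] = 0.01557 m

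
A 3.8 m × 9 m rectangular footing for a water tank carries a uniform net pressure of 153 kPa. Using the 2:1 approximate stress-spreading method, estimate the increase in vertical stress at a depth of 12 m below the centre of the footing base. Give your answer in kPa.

Δσ_z ≈ 15.8 kPa

By the 2:1 method the load spreads at 1 horizontal : 2 vertical, so at depth z the loaded area has grown by z in each plan dimension:
Δσ = qBL/((B+z)(L+z)) = 153×3.8×9/((3.8+12)(9+12)) = 15.77 kPa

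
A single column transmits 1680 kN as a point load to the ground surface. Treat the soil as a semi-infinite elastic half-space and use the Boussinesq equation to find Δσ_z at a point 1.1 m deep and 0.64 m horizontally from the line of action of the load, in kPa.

Boussinesq vertical stress below a point load on an elastic half-space:
Δσ_z = 3P/(2πz²) · [1 + (r/z)²]^(−5/2)
r/z = 0.64/1.1 = 0.58182; [1+(r/z)²]^(−5/2) = 0.48244.
Δσ_z = 3×1680/(2π×1.1²) × 0.48244 = 662.93 × 0.48244 = 319.8 kPa

Δσ_z ≈ 320 kPa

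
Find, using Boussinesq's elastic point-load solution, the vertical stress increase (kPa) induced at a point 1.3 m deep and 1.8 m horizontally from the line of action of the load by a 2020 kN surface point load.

Boussinesq vertical stress below a point load on an elastic half-space:
Δσ_z = 3P/(2πz²) · [1 + (r/z)²]^(−5/2)
r/z = 1.8/1.3 = 1.3846; [1+(r/z)²]^(−5/2) = 0.068802.
Δσ_z = 3×2020/(2π×1.3²) × 0.068802 = 570.7 × 0.068802 = 39.27 kPa

Δσ_z ≈ 39.3 kPa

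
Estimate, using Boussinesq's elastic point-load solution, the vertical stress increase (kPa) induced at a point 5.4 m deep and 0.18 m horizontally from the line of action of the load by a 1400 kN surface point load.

Δσ_z ≈ 22.9 kPa

Boussinesq vertical stress below a point load on an elastic half-space:
Δσ_z = 3P/(2πz²) · [1 + (r/z)²]^(−5/2)
r/z = 0.18/5.4 = 0.033333; [1+(r/z)²]^(−5/2) = 0.99723.
Δσ_z = 3×1400/(2π×5.4²) × 0.99723 = 22.924 × 0.99723 = 22.86 kPa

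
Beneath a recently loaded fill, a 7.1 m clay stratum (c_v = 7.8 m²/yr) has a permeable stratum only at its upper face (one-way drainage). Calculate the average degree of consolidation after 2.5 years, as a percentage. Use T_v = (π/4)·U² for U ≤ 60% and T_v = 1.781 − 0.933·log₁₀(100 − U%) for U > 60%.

Drainage path length: H_d = H = 7.1 m (single drainage).
T_v = c_v·t/H_d² = 7.8×2.5/7.1² = 0.38683.
T_v = 0.38683 corresponds to the U > 60% branch:
U = 1 − 10^((1.781 − T_v)/0.933)/100 = 0.6879

U ≈ 68.8 %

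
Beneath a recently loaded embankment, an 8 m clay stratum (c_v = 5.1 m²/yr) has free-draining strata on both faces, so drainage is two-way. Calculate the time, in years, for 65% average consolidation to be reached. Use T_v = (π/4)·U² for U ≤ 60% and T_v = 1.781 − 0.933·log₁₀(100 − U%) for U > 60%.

Drainage path length: H_d = H/2 = 4 m (double drainage).
U > 60%: T_v = 1.781 − 0.933·log₁₀(100 − 65) = 0.34038.
t = T_v·H_d²/c_v = 0.34038×4²/5.1 = 1.068 years.

t ≈ 1.07 years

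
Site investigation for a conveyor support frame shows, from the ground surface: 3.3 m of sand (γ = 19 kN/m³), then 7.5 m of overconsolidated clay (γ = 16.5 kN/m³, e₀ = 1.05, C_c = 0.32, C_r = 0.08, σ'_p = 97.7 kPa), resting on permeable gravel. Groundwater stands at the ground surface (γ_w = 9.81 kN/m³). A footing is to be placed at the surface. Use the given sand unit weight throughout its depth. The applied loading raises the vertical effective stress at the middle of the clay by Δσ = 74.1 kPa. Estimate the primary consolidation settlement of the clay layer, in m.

S_c ≈ 0.215 m

Mid-depth of clay below the ground surface: z = 3.3 + 7.5/2 = 7.05 m.
Total vertical stress at mid-clay: σ_v = 19×3.3 + 16.5×3.75 = 124.57 kPa.
Pore pressure: u = 9.81×(7.05 − 0) = 69.16 kPa.
Initial effective stress: σ'_0 = σ_v − u = 124.57 − 69.16 = 55.41 kPa.
Final effective stress: σ'_f = 55.41 + 74.1 = 129.51 kPa.
σ'_f = 129.51 > σ'_p = 97.7 kPa, so the stress path crosses the preconsolidation pressure — recompression up to σ'_p, then virgin compression beyond:
S_c = H/(1+e₀)·[C_r·log₁₀(σ'_p/σ'_0) + C_c·log₁₀(σ'_f/σ'_p)]
    = 7.5/2.05 × [0.08×log₁₀(97.7/55.41) + 0.32×log₁₀(129.51/97.7)]
    = 3.6585 × [0.019705 + 0.039171] = 0.2154 m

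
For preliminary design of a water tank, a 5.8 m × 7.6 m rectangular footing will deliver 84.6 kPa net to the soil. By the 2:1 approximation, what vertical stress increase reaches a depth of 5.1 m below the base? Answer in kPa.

Δσ_z ≈ 26.9 kPa

By the 2:1 method the load spreads at 1 horizontal : 2 vertical, so at depth z the loaded area has grown by z in each plan dimension:
Δσ = qBL/((B+z)(L+z)) = 84.6×5.8×7.6/((5.8+5.1)(7.6+5.1)) = 26.939 kPa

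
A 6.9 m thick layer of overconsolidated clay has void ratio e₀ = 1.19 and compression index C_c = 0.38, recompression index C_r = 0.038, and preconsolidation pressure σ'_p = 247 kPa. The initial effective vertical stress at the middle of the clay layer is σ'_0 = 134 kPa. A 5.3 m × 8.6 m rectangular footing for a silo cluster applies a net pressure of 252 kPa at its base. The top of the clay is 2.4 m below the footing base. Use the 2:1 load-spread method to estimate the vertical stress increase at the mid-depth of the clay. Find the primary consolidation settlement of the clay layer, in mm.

S_c ≈ 22.2 mm

Mid-depth of clay below the footing base: z = 2.4 + 6.9/2 = 5.85 m.
Stress increase at mid-clay by the 2:1 spreading method:
Δσ = qBL/((B+z)(L+z)) = 252×5.3×8.6/((5.3+5.85)(8.6+5.85)) = 71.291 kPa
Final effective stress: σ'_f = 134 + 71.291 = 205.29 kPa.
σ'_f = 205.29 ≤ σ'_p = 247 kPa, so the clay remains overconsolidated and only the recompression index applies:
S_c = C_r·H/(1+e₀)·log₁₀(σ'_f/σ'_0) = 0.038×6.9/2.19×log₁₀(205.29/134)
    = 0.11973 × 0.18526 = 0.02218 m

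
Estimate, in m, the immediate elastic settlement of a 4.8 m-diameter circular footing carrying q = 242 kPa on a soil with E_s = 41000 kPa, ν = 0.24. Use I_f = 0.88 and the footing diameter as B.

S_e ≈ 0.0235 m

Immediate (elastic) settlement: S_e = q·B·(1−ν²)/E_s · I_f.
S_e = 242 × 4.8 × (1 − 0.24²) / 41000 × 0.88
    = 242 × 4.8 × 0.9424 / 41000 × 0.88
    = 0.0235 m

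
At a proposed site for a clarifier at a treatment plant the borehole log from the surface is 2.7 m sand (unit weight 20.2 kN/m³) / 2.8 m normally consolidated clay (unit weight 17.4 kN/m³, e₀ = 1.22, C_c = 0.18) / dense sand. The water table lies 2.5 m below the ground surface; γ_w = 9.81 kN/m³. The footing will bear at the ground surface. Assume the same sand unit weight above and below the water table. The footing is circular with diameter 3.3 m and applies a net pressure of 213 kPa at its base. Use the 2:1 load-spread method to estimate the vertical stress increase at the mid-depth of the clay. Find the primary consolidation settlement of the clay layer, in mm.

Mid-depth of clay below the ground surface: z = 2.7 + 2.8/2 = 4.1 m.
Total vertical stress at mid-clay: σ_v = 20.2×2.7 + 17.4×1.4 = 78.9 kPa.
Pore pressure: u = 9.81×(4.1 − 2.5) = 15.696 kPa.
Initial effective stress: σ'_0 = σ_v − u = 78.9 − 15.696 = 63.204 kPa.
Stress increase at mid-clay by the 2:1 spreading method:
Δσ ≈ qD²/(D+z)² = 213×3.3²/(3.3+4.1)² = 42.359 kPa
Final effective stress: σ'_f = σ'_0 + Δσ = 63.204 + 42.359 = 105.56 kPa.
Normally consolidated clay, so the full stress increment lies on the virgin compression line:
S_c = C_c·H/(1+e₀)·log₁₀(σ'_f/σ'_0) = 0.18×2.8/(1+1.22)×log₁₀(105.56/63.204)
    = 0.22703 × 0.22275 = 0.05057 m

S_c ≈ 50.6 mm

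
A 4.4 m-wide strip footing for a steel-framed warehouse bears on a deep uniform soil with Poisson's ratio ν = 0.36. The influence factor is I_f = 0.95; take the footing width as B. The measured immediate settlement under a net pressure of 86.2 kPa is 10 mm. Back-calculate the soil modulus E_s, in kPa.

S_e = q·B·(1−ν²)/E_s · I_f  ⇒  E_s = q·B·(1−ν²)·I_f / S_e.
E_s = 86.2 × 4.4 × 0.8704 × 0.95 / 0.01 = 31360 kPa

E_s ≈ 31400 kPa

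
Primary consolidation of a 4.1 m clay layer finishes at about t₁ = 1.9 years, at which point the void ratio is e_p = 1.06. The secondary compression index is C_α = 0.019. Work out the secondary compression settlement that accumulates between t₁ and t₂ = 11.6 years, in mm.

S_s ≈ 29.7 mm

Secondary compression: S_s = C_α·H/(1+e_p)·log₁₀(t₂/t₁)
S_s = 0.019×4.1/(1+1.06)×log₁₀(11.6/1.9)
    = 0.03782 × 0.7857 = 0.02971 m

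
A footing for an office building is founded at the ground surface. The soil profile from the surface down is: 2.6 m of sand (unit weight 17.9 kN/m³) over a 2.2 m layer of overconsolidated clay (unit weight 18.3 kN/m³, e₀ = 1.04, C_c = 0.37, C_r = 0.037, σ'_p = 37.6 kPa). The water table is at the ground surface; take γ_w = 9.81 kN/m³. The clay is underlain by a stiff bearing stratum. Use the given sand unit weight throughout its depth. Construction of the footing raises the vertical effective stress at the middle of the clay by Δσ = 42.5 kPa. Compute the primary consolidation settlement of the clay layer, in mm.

Mid-depth of clay below the ground surface: z = 2.6 + 2.2/2 = 3.7 m.
Total vertical stress at mid-clay: σ_v = 17.9×2.6 + 18.3×1.1 = 66.67 kPa.
Pore pressure: u = 9.81×(3.7 − 0) = 36.297 kPa.
Initial effective stress: σ'_0 = σ_v − u = 66.67 − 36.297 = 30.373 kPa.
Final effective stress: σ'_f = 30.373 + 42.5 = 72.873 kPa.
σ'_f = 72.873 > σ'_p = 37.6 kPa, so the stress path crosses the preconsolidation pressure — recompression up to σ'_p, then virgin compression beyond:
S_c = H/(1+e₀)·[C_r·log₁₀(σ'_p/σ'_0) + C_c·log₁₀(σ'_f/σ'_p)]
    = 2.2/2.04 × [0.037×log₁₀(37.6/30.373) + 0.37×log₁₀(72.873/37.6)]
    = 1.0784 × [0.0034299 + 0.10633] = 0.1184 m

S_c ≈ 118 mm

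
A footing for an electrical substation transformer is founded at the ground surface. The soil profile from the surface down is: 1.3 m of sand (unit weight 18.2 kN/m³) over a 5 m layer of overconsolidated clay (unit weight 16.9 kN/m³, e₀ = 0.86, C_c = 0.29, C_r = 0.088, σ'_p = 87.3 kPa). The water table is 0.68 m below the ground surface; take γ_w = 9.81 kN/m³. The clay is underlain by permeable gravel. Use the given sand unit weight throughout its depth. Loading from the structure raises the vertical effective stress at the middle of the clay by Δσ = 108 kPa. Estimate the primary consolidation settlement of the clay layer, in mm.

Mid-depth of clay below the ground surface: z = 1.3 + 5/2 = 3.8 m.
Total vertical stress at mid-clay: σ_v = 18.2×1.3 + 16.9×2.5 = 65.91 kPa.
Pore pressure: u = 9.81×(3.8 − 0.68) = 30.607 kPa.
Initial effective stress: σ'_0 = σ_v − u = 65.91 − 30.607 = 35.303 kPa.
Final effective stress: σ'_f = 35.303 + 108 = 143.3 kPa.
σ'_f = 143.3 > σ'_p = 87.3 kPa, so the stress path crosses the preconsolidation pressure — recompression up to σ'_p, then virgin compression beyond:
S_c = H/(1+e₀)·[C_r·log₁₀(σ'_p/σ'_0) + C_c·log₁₀(σ'_f/σ'_p)]
    = 5/1.86 × [0.088×log₁₀(87.3/35.303) + 0.29×log₁₀(143.3/87.3)]
    = 2.6882 × [0.034602 + 0.062417] = 0.2608 m

S_c ≈ 261 mm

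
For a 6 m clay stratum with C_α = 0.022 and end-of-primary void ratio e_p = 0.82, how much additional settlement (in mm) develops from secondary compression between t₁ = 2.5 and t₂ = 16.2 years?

Secondary compression: S_s = C_α·H/(1+e_p)·log₁₀(t₂/t₁)
S_s = 0.022×6/(1+0.82)×log₁₀(16.2/2.5)
    = 0.07253 × 0.8116 = 0.05886 m

S_s ≈ 58.9 mm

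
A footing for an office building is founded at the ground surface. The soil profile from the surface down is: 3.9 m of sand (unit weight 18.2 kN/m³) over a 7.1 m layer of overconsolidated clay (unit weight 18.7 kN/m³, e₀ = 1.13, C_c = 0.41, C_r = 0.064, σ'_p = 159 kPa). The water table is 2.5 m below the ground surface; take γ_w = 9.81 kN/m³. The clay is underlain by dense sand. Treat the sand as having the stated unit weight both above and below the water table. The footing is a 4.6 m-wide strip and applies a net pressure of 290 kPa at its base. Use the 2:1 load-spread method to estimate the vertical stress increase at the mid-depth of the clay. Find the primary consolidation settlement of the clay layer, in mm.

S_c ≈ 189 mm

Mid-depth of clay below the ground surface: z = 3.9 + 7.1/2 = 7.45 m.
Total vertical stress at mid-clay: σ_v = 18.2×3.9 + 18.7×3.55 = 137.36 kPa.
Pore pressure: u = 9.81×(7.45 − 2.5) = 48.56 kPa.
Initial effective stress: σ'_0 = σ_v − u = 137.36 − 48.56 = 88.8 kPa.
Stress increase at mid-clay by the 2:1 spreading method:
Δσ = qB/(B+z) = 290×4.6/(4.6+7.45) = 110.71 kPa
Final effective stress: σ'_f = 88.8 + 110.71 = 199.51 kPa.
σ'_f = 199.51 > σ'_p = 159 kPa, so the stress path crosses the preconsolidation pressure — recompression up to σ'_p, then virgin compression beyond:
S_c = H/(1+e₀)·[C_r·log₁₀(σ'_p/σ'_0) + C_c·log₁₀(σ'_f/σ'_p)]
    = 7.1/2.13 × [0.064×log₁₀(159/88.8) + 0.41×log₁₀(199.51/159)]
    = 3.3333 × [0.016191 + 0.040413] = 0.1887 m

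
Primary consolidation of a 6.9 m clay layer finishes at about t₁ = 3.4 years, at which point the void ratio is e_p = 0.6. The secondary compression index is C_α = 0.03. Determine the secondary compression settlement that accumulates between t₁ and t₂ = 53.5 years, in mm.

S_s ≈ 155 mm

Secondary compression: S_s = C_α·H/(1+e_p)·log₁₀(t₂/t₁)
S_s = 0.03×6.9/(1+0.6)×log₁₀(53.5/3.4)
    = 0.1294 × 1.197 = 0.1548 m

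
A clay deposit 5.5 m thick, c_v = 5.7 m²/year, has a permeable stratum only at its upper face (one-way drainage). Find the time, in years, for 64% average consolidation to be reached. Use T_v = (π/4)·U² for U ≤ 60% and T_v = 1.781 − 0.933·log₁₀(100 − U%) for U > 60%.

t ≈ 1.75 years

Drainage path length: H_d = H = 5.5 m (single drainage).
U > 60%: T_v = 1.781 − 0.933·log₁₀(100 − 64) = 0.32897.
t = T_v·H_d²/c_v = 0.32897×5.5²/5.7 = 1.746 years.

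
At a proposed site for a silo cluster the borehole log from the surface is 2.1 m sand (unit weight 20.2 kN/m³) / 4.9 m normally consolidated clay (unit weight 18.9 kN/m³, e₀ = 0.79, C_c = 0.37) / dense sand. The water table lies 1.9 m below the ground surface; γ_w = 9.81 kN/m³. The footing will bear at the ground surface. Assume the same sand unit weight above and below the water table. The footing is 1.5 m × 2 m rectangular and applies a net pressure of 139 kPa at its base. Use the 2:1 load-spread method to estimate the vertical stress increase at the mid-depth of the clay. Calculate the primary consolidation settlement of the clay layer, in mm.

Mid-depth of clay below the ground surface: z = 2.1 + 4.9/2 = 4.55 m.
Total vertical stress at mid-clay: σ_v = 20.2×2.1 + 18.9×2.45 = 88.725 kPa.
Pore pressure: u = 9.81×(4.55 − 1.9) = 25.997 kPa.
Initial effective stress: σ'_0 = σ_v − u = 88.725 − 25.997 = 62.728 kPa.
Stress increase at mid-clay by the 2:1 spreading method:
Δσ = qBL/((B+z)(L+z)) = 139×1.5×2/((1.5+4.55)(2+4.55)) = 10.523 kPa
Final effective stress: σ'_f = σ'_0 + Δσ = 62.728 + 10.523 = 73.251 kPa.
Normally consolidated clay, so the full stress increment lies on the virgin compression line:
S_c = C_c·H/(1+e₀)·log₁₀(σ'_f/σ'_0) = 0.37×4.9/(1+0.79)×log₁₀(73.251/62.728)
    = 1.0128 × 0.067352 = 0.06821 m

S_c ≈ 68.2 mm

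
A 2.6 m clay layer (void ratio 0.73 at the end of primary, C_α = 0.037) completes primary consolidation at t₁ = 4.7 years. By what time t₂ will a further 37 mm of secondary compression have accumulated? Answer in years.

S_s = C_α·H/(1+e_p)·log₁₀(t₂/t₁) ⇒ log₁₀(t₂/t₁) = S_s·(1+e_p)/(C_α·H).
log₁₀(t₂/t₁) = 0.037 × (1+0.73) / (0.037×2.6) = 0.6654
t₂ = t₁ × 10^0.6654 = 4.7 × 4.628 = 21.75 years

t₂ ≈ 21.8 years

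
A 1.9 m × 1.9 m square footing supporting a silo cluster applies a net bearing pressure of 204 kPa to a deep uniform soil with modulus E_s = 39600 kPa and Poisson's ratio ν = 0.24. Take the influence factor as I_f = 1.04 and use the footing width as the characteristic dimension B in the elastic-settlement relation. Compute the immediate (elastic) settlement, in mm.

Immediate (elastic) settlement: S_e = q·B·(1−ν²)/E_s · I_f.
S_e = 204 × 1.9 × (1 − 0.24²) / 39600 × 1.04
    = 204 × 1.9 × 0.9424 / 39600 × 1.04
    = 0.009593 m = 9.593 mm

S_e ≈ 9.59 mm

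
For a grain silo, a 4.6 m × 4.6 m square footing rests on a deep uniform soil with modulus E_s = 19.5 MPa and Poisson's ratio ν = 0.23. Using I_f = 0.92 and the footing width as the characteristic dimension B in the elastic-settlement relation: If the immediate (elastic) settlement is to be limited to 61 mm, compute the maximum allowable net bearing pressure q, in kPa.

q ≈ 297 kPa

E_s = 19.5 MPa = 19500 kPa.
S_e = q·B·(1−ν²)/E_s · I_f  ⇒  q = S_e·E_s / (B·(1−ν²)·I_f).
q = 0.061 × 19500 / (4.6 × 0.9471 × 0.92) = 296.8 kPa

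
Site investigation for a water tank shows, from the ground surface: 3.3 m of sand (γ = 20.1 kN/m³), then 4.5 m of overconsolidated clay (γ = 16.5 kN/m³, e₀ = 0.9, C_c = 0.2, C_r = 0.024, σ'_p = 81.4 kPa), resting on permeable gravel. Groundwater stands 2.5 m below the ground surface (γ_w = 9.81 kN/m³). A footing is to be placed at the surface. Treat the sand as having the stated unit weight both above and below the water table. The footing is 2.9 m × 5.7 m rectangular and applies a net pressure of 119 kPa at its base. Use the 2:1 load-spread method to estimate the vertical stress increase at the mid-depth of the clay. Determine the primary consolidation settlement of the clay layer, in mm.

S_c ≈ 32.6 mm

Mid-depth of clay below the ground surface: z = 3.3 + 4.5/2 = 5.55 m.
Total vertical stress at mid-clay: σ_v = 20.1×3.3 + 16.5×2.25 = 103.45 kPa.
Pore pressure: u = 9.81×(5.55 − 2.5) = 29.921 kPa.
Initial effective stress: σ'_0 = σ_v − u = 103.45 − 29.921 = 73.529 kPa.
Stress increase at mid-clay by the 2:1 spreading method:
Δσ = qBL/((B+z)(L+z)) = 119×2.9×5.7/((2.9+5.55)(5.7+5.55)) = 20.692 kPa
Final effective stress: σ'_f = 73.529 + 20.692 = 94.221 kPa.
σ'_f = 94.221 > σ'_p = 81.4 kPa, so the stress path crosses the preconsolidation pressure — recompression up to σ'_p, then virgin compression beyond:
S_c = H/(1+e₀)·[C_r·log₁₀(σ'_p/σ'_0) + C_c·log₁₀(σ'_f/σ'_p)]
    = 4.5/1.9 × [0.024×log₁₀(81.4/73.529) + 0.2×log₁₀(94.221/81.4)]
    = 2.3684 × [0.00106 + 0.012705] = 0.0326 m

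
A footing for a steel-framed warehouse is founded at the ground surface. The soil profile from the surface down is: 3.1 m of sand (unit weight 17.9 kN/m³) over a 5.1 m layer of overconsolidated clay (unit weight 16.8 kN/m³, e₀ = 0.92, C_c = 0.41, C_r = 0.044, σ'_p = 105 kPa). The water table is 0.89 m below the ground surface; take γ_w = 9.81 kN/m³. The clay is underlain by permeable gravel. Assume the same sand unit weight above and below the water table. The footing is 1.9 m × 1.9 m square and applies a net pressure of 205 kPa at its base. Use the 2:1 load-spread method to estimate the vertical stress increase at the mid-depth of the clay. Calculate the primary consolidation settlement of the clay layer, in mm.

Mid-depth of clay below the ground surface: z = 3.1 + 5.1/2 = 5.65 m.
Total vertical stress at mid-clay: σ_v = 17.9×3.1 + 16.8×2.55 = 98.33 kPa.
Pore pressure: u = 9.81×(5.65 − 0.89) = 46.696 kPa.
Initial effective stress: σ'_0 = σ_v − u = 98.33 − 46.696 = 51.634 kPa.
Stress increase at mid-clay by the 2:1 spreading method:
Δσ = qBL/((B+z)(L+z)) = 205×1.9×1.9/((1.9+5.65)(1.9+5.65)) = 12.983 kPa
Final effective stress: σ'_f = 51.634 + 12.983 = 64.617 kPa.
σ'_f = 64.617 ≤ σ'_p = 105 kPa, so the clay remains overconsolidated and only the recompression index applies:
S_c = C_r·H/(1+e₀)·log₁₀(σ'_f/σ'_0) = 0.044×5.1/1.92×log₁₀(64.617/51.634)
    = 0.11687 × 0.097411 = 0.01138 m

S_c ≈ 11.4 mm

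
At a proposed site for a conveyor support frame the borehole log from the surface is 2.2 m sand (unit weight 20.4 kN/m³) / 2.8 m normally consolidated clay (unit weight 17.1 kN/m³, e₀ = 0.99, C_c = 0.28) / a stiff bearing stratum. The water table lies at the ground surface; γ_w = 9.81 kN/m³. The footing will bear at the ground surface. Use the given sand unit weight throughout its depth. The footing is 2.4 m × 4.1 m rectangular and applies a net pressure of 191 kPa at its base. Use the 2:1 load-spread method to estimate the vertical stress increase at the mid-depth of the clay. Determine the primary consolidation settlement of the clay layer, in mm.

Mid-depth of clay below the ground surface: z = 2.2 + 2.8/2 = 3.6 m.
Total vertical stress at mid-clay: σ_v = 20.4×2.2 + 17.1×1.4 = 68.82 kPa.
Pore pressure: u = 9.81×(3.6 − 0) = 35.316 kPa.
Initial effective stress: σ'_0 = σ_v − u = 68.82 − 35.316 = 33.504 kPa.
Stress increase at mid-clay by the 2:1 spreading method:
Δσ = qBL/((B+z)(L+z)) = 191×2.4×4.1/((2.4+3.6)(4.1+3.6)) = 40.681 kPa
Final effective stress: σ'_f = σ'_0 + Δσ = 33.504 + 40.681 = 74.185 kPa.
Normally consolidated clay, so the full stress increment lies on the virgin compression line:
S_c = C_c·H/(1+e₀)·log₁₀(σ'_f/σ'_0) = 0.28×2.8/(1+0.99)×log₁₀(74.185/33.504)
    = 0.39397 × 0.34522 = 0.136 m

S_c ≈ 136 mm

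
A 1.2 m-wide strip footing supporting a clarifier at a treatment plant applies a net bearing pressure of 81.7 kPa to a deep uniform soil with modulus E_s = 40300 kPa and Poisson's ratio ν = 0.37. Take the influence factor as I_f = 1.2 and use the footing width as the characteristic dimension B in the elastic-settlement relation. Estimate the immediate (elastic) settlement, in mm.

S_e ≈ 2.52 mm

Immediate (elastic) settlement: S_e = q·B·(1−ν²)/E_s · I_f.
S_e = 81.7 × 1.2 × (1 − 0.37²) / 40300 × 1.2
    = 81.7 × 1.2 × 0.8631 / 40300 × 1.2
    = 0.00252 m = 2.52 mm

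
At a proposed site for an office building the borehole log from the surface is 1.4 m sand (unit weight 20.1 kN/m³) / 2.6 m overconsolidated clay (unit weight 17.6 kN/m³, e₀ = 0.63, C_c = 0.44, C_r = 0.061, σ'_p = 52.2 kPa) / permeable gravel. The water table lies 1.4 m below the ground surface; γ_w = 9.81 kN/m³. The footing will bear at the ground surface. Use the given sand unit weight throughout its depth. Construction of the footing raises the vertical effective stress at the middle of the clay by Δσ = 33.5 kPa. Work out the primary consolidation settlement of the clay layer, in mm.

Mid-depth of clay below the ground surface: z = 1.4 + 2.6/2 = 2.7 m.
Total vertical stress at mid-clay: σ_v = 20.1×1.4 + 17.6×1.3 = 51.02 kPa.
Pore pressure: u = 9.81×(2.7 − 1.4) = 12.753 kPa.
Initial effective stress: σ'_0 = σ_v − u = 51.02 − 12.753 = 38.267 kPa.
Final effective stress: σ'_f = 38.267 + 33.5 = 71.767 kPa.
σ'_f = 71.767 > σ'_p = 52.2 kPa, so the stress path crosses the preconsolidation pressure — recompression up to σ'_p, then virgin compression beyond:
S_c = H/(1+e₀)·[C_r·log₁₀(σ'_p/σ'_0) + C_c·log₁₀(σ'_f/σ'_p)]
    = 2.6/1.63 × [0.061×log₁₀(52.2/38.267) + 0.44×log₁₀(71.767/52.2)]
    = 1.5951 × [0.0082256 + 0.060832] = 0.1102 m

S_c ≈ 110 mm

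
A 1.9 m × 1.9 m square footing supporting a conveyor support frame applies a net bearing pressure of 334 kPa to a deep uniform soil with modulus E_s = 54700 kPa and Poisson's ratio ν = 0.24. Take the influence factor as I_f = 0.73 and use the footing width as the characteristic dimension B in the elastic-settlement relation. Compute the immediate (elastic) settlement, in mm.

S_e ≈ 7.98 mm

Immediate (elastic) settlement: S_e = q·B·(1−ν²)/E_s · I_f.
S_e = 334 × 1.9 × (1 − 0.24²) / 54700 × 0.73
    = 334 × 1.9 × 0.9424 / 54700 × 0.73
    = 0.007981 m = 7.981 mm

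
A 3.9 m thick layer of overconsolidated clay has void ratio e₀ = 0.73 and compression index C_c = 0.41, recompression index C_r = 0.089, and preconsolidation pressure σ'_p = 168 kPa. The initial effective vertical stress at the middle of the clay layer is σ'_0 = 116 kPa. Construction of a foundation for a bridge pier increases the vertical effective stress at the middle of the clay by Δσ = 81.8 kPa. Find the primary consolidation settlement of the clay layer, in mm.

S_c ≈ 97.8 mm

Final effective stress: σ'_f = 116 + 81.8 = 197.8 kPa.
σ'_f = 197.8 > σ'_p = 168 kPa, so the stress path crosses the preconsolidation pressure — recompression up to σ'_p, then virgin compression beyond:
S_c = H/(1+e₀)·[C_r·log₁₀(σ'_p/σ'_0) + C_c·log₁₀(σ'_f/σ'_p)]
    = 3.9/1.73 × [0.089×log₁₀(168/116) + 0.41×log₁₀(197.8/168)]
    = 2.2543 × [0.014316 + 0.029076] = 0.09782 m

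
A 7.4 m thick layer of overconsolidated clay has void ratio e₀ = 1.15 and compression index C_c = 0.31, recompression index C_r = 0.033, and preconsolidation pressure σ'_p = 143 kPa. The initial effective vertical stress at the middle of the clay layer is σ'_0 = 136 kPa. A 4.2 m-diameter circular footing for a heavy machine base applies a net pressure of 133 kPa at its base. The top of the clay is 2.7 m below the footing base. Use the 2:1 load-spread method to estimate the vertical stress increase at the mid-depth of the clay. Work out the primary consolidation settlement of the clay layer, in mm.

Mid-depth of clay below the footing base: z = 2.7 + 7.4/2 = 6.4 m.
Stress increase at mid-clay by the 2:1 spreading method:
Δσ ≈ qD²/(D+z)² = 133×4.2²/(4.2+6.4)² = 20.88 kPa
Final effective stress: σ'_f = 136 + 20.88 = 156.88 kPa.
σ'_f = 156.88 > σ'_p = 143 kPa, so the stress path crosses the preconsolidation pressure — recompression up to σ'_p, then virgin compression beyond:
S_c = H/(1+e₀)·[C_r·log₁₀(σ'_p/σ'_0) + C_c·log₁₀(σ'_f/σ'_p)]
    = 7.4/2.15 × [0.033×log₁₀(143/136) + 0.31×log₁₀(156.88/143)]
    = 3.4419 × [0.00071931 + 0.012472] = 0.0454 m

S_c ≈ 45.4 mm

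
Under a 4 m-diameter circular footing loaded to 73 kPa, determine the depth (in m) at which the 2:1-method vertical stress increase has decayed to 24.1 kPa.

2:1 spreading — at depth z the loaded area has grown by z in each plan dimension:
qD²/(D+z)² = Δσ_z ⇒ z = D(√(q/Δσ_z) − 1) = 4×(√(73/24.1) − 1) = 2.962 m

z ≈ 2.96 m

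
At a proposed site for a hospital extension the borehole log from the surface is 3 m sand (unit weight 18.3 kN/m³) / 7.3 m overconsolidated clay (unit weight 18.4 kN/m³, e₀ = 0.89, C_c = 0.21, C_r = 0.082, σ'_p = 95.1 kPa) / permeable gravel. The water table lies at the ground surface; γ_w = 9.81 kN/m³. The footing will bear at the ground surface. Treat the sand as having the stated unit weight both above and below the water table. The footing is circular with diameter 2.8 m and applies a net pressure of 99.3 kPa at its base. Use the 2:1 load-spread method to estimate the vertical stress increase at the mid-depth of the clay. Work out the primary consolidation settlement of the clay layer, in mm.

S_c ≈ 19.6 mm

Mid-depth of clay below the ground surface: z = 3 + 7.3/2 = 6.65 m.
Total vertical stress at mid-clay: σ_v = 18.3×3 + 18.4×3.65 = 122.06 kPa.
Pore pressure: u = 9.81×(6.65 − 0) = 65.237 kPa.
Initial effective stress: σ'_0 = σ_v − u = 122.06 − 65.237 = 56.823 kPa.
Stress increase at mid-clay by the 2:1 spreading method:
Δσ ≈ qD²/(D+z)² = 99.3×2.8²/(2.8+6.65)² = 8.7177 kPa
Final effective stress: σ'_f = 56.823 + 8.7177 = 65.541 kPa.
σ'_f = 65.541 ≤ σ'_p = 95.1 kPa, so the clay remains overconsolidated and only the recompression index applies:
S_c = C_r·H/(1+e₀)·log₁₀(σ'_f/σ'_0) = 0.082×7.3/1.89×log₁₀(65.541/56.823)
    = 0.31672 × 0.061989 = 0.01963 m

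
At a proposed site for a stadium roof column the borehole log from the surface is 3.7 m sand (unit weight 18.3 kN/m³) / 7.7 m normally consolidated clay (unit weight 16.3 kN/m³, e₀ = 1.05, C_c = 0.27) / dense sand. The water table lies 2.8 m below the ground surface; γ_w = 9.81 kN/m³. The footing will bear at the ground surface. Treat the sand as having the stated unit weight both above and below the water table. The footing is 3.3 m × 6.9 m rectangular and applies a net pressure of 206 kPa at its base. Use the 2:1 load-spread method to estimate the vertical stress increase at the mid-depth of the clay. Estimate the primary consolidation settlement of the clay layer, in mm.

Mid-depth of clay below the ground surface: z = 3.7 + 7.7/2 = 7.55 m.
Total vertical stress at mid-clay: σ_v = 18.3×3.7 + 16.3×3.85 = 130.47 kPa.
Pore pressure: u = 9.81×(7.55 − 2.8) = 46.598 kPa.
Initial effective stress: σ'_0 = σ_v − u = 130.47 − 46.598 = 83.872 kPa.
Stress increase at mid-clay by the 2:1 spreading method:
Δσ = qBL/((B+z)(L+z)) = 206×3.3×6.9/((3.3+7.55)(6.9+7.55)) = 29.918 kPa
Final effective stress: σ'_f = σ'_0 + Δσ = 83.872 + 29.918 = 113.79 kPa.
Normally consolidated clay, so the full stress increment lies on the virgin compression line:
S_c = C_c·H/(1+e₀)·log₁₀(σ'_f/σ'_0) = 0.27×7.7/(1+1.05)×log₁₀(113.79/83.872)
    = 1.0141 × 0.13249 = 0.1344 m

S_c ≈ 134 mm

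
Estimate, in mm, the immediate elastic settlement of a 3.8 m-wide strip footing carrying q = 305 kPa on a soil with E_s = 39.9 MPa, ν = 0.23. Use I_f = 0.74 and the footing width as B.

S_e ≈ 20.4 mm

Immediate (elastic) settlement: S_e = q·B·(1−ν²)/E_s · I_f.
E_s = 39.9 MPa = 39900 kPa.
S_e = 305 × 3.8 × (1 − 0.23²) / 39900 × 0.74
    = 305 × 3.8 × 0.9471 / 39900 × 0.74
    = 0.02036 m = 20.36 mm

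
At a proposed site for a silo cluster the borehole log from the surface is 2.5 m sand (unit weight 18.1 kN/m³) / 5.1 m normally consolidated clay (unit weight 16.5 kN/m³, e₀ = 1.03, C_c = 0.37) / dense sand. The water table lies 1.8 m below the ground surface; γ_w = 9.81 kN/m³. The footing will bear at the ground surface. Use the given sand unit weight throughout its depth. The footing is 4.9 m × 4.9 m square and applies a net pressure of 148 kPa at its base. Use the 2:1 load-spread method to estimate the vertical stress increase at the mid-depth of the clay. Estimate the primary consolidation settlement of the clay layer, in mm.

S_c ≈ 202 mm

Mid-depth of clay below the ground surface: z = 2.5 + 5.1/2 = 5.05 m.
Total vertical stress at mid-clay: σ_v = 18.1×2.5 + 16.5×2.55 = 87.325 kPa.
Pore pressure: u = 9.81×(5.05 − 1.8) = 31.883 kPa.
Initial effective stress: σ'_0 = σ_v − u = 87.325 − 31.883 = 55.442 kPa.
Stress increase at mid-clay by the 2:1 spreading method:
Δσ = qBL/((B+z)(L+z)) = 148×4.9×4.9/((4.9+5.05)(4.9+5.05)) = 35.893 kPa
Final effective stress: σ'_f = σ'_0 + Δσ = 55.442 + 35.893 = 91.335 kPa.
Normally consolidated clay, so the full stress increment lies on the virgin compression line:
S_c = C_c·H/(1+e₀)·log₁₀(σ'_f/σ'_0) = 0.37×5.1/(1+1.03)×log₁₀(91.335/55.442)
    = 0.92956 × 0.2168 = 0.2015 m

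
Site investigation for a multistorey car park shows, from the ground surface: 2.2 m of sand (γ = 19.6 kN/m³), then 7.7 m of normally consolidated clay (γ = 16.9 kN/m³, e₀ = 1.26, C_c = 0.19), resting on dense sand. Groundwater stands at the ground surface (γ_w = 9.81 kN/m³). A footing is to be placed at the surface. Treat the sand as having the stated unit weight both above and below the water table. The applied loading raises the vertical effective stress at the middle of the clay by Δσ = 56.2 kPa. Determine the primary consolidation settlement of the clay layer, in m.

S_c ≈ 0.215 m

Mid-depth of clay below the ground surface: z = 2.2 + 7.7/2 = 6.05 m.
Total vertical stress at mid-clay: σ_v = 19.6×2.2 + 16.9×3.85 = 108.19 kPa.
Pore pressure: u = 9.81×(6.05 − 0) = 59.351 kPa.
Initial effective stress: σ'_0 = σ_v − u = 108.19 − 59.351 = 48.839 kPa.
Final effective stress: σ'_f = σ'_0 + Δσ = 48.839 + 56.2 = 105.04 kPa.
Normally consolidated clay, so the full stress increment lies on the virgin compression line:
S_c = C_c·H/(1+e₀)·log₁₀(σ'_f/σ'_0) = 0.19×7.7/(1+1.26)×log₁₀(105.04/48.839)
    = 0.64735 × 0.33259 = 0.2153 m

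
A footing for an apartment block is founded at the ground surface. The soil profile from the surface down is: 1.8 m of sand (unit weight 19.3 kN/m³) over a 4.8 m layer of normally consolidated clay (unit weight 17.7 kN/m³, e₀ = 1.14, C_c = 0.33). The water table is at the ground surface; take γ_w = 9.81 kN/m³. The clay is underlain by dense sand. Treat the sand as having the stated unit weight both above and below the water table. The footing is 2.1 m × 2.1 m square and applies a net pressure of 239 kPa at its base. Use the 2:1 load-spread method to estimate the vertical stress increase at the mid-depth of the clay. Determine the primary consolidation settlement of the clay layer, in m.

Mid-depth of clay below the ground surface: z = 1.8 + 4.8/2 = 4.2 m.
Total vertical stress at mid-clay: σ_v = 19.3×1.8 + 17.7×2.4 = 77.22 kPa.
Pore pressure: u = 9.81×(4.2 − 0) = 41.202 kPa.
Initial effective stress: σ'_0 = σ_v − u = 77.22 − 41.202 = 36.018 kPa.
Stress increase at mid-clay by the 2:1 spreading method:
Δσ = qBL/((B+z)(L+z)) = 239×2.1×2.1/((2.1+4.2)(2.1+4.2)) = 26.556 kPa
Final effective stress: σ'_f = σ'_0 + Δσ = 36.018 + 26.556 = 62.574 kPa.
Normally consolidated clay, so the full stress increment lies on the virgin compression line:
S_c = C_c·H/(1+e₀)·log₁₀(σ'_f/σ'_0) = 0.33×4.8/(1+1.14)×log₁₀(62.574/36.018)
    = 0.74019 × 0.23987 = 0.1775 m

S_c ≈ 0.178 m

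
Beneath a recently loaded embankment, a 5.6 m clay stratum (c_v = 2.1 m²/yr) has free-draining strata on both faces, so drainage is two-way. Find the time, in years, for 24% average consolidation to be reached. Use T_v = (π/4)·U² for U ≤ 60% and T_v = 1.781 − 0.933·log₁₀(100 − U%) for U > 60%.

t ≈ 0.169 years

Drainage path length: H_d = H/2 = 2.8 m (double drainage).
U ≤ 60%: T_v = (π/4)·U² = (π/4)×0.24² = 0.045239.
t = T_v·H_d²/c_v = 0.045239×2.8²/2.1 = 0.1689 years.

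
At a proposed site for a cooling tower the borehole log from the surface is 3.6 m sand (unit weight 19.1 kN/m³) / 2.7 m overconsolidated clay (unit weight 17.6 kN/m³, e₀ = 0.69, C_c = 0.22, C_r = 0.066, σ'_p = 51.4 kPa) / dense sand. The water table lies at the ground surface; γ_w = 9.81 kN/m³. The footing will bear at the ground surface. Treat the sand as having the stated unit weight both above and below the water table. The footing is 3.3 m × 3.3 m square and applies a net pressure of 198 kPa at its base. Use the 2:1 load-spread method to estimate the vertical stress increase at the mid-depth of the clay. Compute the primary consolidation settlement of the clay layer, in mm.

Mid-depth of clay below the ground surface: z = 3.6 + 2.7/2 = 4.95 m.
Total vertical stress at mid-clay: σ_v = 19.1×3.6 + 17.6×1.35 = 92.52 kPa.
Pore pressure: u = 9.81×(4.95 − 0) = 48.56 kPa.
Initial effective stress: σ'_0 = σ_v − u = 92.52 − 48.56 = 43.96 kPa.
Stress increase at mid-clay by the 2:1 spreading method:
Δσ = qBL/((B+z)(L+z)) = 198×3.3×3.3/((3.3+4.95)(3.3+4.95)) = 31.68 kPa
Final effective stress: σ'_f = 43.96 + 31.68 = 75.64 kPa.
σ'_f = 75.64 > σ'_p = 51.4 kPa, so the stress path crosses the preconsolidation pressure — recompression up to σ'_p, then virgin compression beyond:
S_c = H/(1+e₀)·[C_r·log₁₀(σ'_p/σ'_0) + C_c·log₁₀(σ'_f/σ'_p)]
    = 2.7/1.69 × [0.066×log₁₀(51.4/43.96) + 0.22×log₁₀(75.64/51.4)]
    = 1.5976 × [0.0044818 + 0.036913] = 0.06613 m

S_c ≈ 66.1 mm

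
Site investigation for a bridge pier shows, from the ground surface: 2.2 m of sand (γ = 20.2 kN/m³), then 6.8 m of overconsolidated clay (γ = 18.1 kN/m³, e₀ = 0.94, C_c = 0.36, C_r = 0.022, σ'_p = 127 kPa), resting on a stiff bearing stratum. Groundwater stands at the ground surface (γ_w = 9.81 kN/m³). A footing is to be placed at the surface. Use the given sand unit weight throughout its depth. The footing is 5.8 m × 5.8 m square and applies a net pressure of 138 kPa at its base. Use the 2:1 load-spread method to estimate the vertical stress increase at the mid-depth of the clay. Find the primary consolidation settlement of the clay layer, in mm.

S_c ≈ 17.8 mm

Mid-depth of clay below the ground surface: z = 2.2 + 6.8/2 = 5.6 m.
Total vertical stress at mid-clay: σ_v = 20.2×2.2 + 18.1×3.4 = 105.98 kPa.
Pore pressure: u = 9.81×(5.6 − 0) = 54.936 kPa.
Initial effective stress: σ'_0 = σ_v − u = 105.98 − 54.936 = 51.044 kPa.
Stress increase at mid-clay by the 2:1 spreading method:
Δσ = qBL/((B+z)(L+z)) = 138×5.8×5.8/((5.8+5.6)(5.8+5.6)) = 35.721 kPa
Final effective stress: σ'_f = 51.044 + 35.721 = 86.765 kPa.
σ'_f = 86.765 ≤ σ'_p = 127 kPa, so the clay remains overconsolidated and only the recompression index applies:
S_c = C_r·H/(1+e₀)·log₁₀(σ'_f/σ'_0) = 0.022×6.8/1.94×log₁₀(86.765/51.044)
    = 0.077114 × 0.2304 = 0.01777 m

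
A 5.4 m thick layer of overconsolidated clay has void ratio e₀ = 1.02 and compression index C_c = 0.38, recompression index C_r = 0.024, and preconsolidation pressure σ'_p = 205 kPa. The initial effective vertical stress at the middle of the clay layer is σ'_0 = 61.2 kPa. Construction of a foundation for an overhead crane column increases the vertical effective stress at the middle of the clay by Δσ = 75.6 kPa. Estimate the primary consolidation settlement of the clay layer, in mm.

Final effective stress: σ'_f = 61.2 + 75.6 = 136.8 kPa.
σ'_f = 136.8 ≤ σ'_p = 205 kPa, so the clay remains overconsolidated and only the recompression index applies:
S_c = C_r·H/(1+e₀)·log₁₀(σ'_f/σ'_0) = 0.024×5.4/2.02×log₁₀(136.8/61.2)
    = 0.064159 × 0.34933 = 0.02241 m

S_c ≈ 22.4 mm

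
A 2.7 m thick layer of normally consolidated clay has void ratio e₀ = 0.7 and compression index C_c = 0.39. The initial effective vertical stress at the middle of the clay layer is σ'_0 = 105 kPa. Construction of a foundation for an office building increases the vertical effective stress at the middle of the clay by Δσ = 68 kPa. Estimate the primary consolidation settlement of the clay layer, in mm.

S_c ≈ 134 mm

Final effective stress: σ'_f = σ'_0 + Δσ = 105 + 68 = 173 kPa.
Normally consolidated clay, so the full stress increment lies on the virgin compression line:
S_c = C_c·H/(1+e₀)·log₁₀(σ'_f/σ'_0) = 0.39×2.7/(1+0.7)×log₁₀(173/105)
    = 0.61941 × 0.21686 = 0.1343 m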